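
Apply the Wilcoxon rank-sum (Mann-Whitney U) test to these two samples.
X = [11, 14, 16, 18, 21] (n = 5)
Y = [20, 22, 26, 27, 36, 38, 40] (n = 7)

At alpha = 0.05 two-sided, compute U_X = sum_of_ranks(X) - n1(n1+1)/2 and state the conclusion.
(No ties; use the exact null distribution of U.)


Step 1: Combine and sort all 12 observations; assign midranks.
sorted (value, group): (11,X), (14,X), (16,X), (18,X), (20,Y), (21,X), (22,Y), (26,Y), (27,Y), (36,Y), (38,Y), (40,Y)
ranks: 11->1, 14->2, 16->3, 18->4, 20->5, 21->6, 22->7, 26->8, 27->9, 36->10, 38->11, 40->12
Step 2: Rank sum for X: R1 = 1 + 2 + 3 + 4 + 6 = 16.
Step 3: U_X = R1 - n1(n1+1)/2 = 16 - 5*6/2 = 16 - 15 = 1.
       U_Y = n1*n2 - U_X = 35 - 1 = 34.
Step 4: No ties, so the exact null distribution of U (based on enumerating the C(12,5) = 792 equally likely rank assignments) gives the two-sided p-value.
Step 5: p-value = 0.005051; compare to alpha = 0.05. reject H0.

U_X = 1, p = 0.005051, reject H0 at alpha = 0.05.


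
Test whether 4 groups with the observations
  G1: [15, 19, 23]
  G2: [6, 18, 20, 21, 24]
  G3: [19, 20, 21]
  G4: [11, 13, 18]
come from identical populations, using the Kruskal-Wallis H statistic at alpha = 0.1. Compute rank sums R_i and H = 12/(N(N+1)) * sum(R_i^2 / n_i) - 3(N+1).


Step 1: Combine all N = 14 observations and assign midranks.
sorted (value, group, rank): (6,G2,1), (11,G4,2), (13,G4,3), (15,G1,4), (18,G2,5.5), (18,G4,5.5), (19,G1,7.5), (19,G3,7.5), (20,G2,9.5), (20,G3,9.5), (21,G2,11.5), (21,G3,11.5), (23,G1,13), (24,G2,14)
Step 2: Sum ranks within each group.
R_1 = 24.5 (n_1 = 3)
R_2 = 41.5 (n_2 = 5)
R_3 = 28.5 (n_3 = 3)
R_4 = 10.5 (n_4 = 3)
Step 3: H = 12/(N(N+1)) * sum(R_i^2/n_i) - 3(N+1)
     = 12/(14*15) * (24.5^2/3 + 41.5^2/5 + 28.5^2/3 + 10.5^2/3) - 3*15
     = 0.057143 * 852.033 - 45
     = 3.687619.
Step 4: Ties present; correction factor C = 1 - 24/(14^3 - 14) = 0.991209. Corrected H = 3.687619 / 0.991209 = 3.720325.
Step 5: Under H0, H ~ chi^2(3); p-value = 0.293291.
Step 6: alpha = 0.1. fail to reject H0.

H = 3.7203, df = 3, p = 0.293291, fail to reject H0.


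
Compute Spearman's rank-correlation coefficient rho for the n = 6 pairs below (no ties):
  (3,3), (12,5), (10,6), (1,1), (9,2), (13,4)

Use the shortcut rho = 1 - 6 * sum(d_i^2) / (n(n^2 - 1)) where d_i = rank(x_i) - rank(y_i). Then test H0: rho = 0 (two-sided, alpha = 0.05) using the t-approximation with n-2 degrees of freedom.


Step 1: Rank x and y separately (midranks; no ties here).
rank(x): 3->2, 12->5, 10->4, 1->1, 9->3, 13->6
rank(y): 3->3, 5->5, 6->6, 1->1, 2->2, 4->4
Step 2: d_i = R_x(i) - R_y(i); compute d_i^2.
  (2-3)^2=1, (5-5)^2=0, (4-6)^2=4, (1-1)^2=0, (3-2)^2=1, (6-4)^2=4
sum(d^2) = 10.
Step 3: rho = 1 - 6*10 / (6*(6^2 - 1)) = 1 - 60/210 = 0.714286.
Step 4: Under H0, t = rho * sqrt((n-2)/(1-rho^2)) = 2.0412 ~ t(4).
Step 5: Two-sided p-value from the t-distribution with 4 df = 0.110787.
Step 6: alpha = 0.05. fail to reject H0.

rho = 0.7143, p = 0.110787, fail to reject H0 at alpha = 0.05.


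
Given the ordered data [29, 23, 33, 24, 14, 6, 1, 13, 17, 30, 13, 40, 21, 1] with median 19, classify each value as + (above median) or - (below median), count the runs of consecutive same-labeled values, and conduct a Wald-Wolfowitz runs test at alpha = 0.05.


Step 1: Compute median = 19; label A = above, B = below.
Labels in order: AAAABBBBBABAAB  (n_A = 7, n_B = 7)
Step 2: Count runs R = 6.
Step 3: Under H0 (random ordering), E[R] = 2*n_A*n_B/(n_A+n_B) + 1 = 2*7*7/14 + 1 = 8.0000.
        Var[R] = 2*n_A*n_B*(2*n_A*n_B - n_A - n_B) / ((n_A+n_B)^2 * (n_A+n_B-1)) = 8232/2548 = 3.2308.
        SD[R] = 1.7974.
Step 4: Continuity-corrected z = (R + 0.5 - E[R]) / SD[R] = (6 + 0.5 - 8.0000) / 1.7974 = -0.8345.
Step 5: Two-sided p-value via normal approximation = 2*(1 - Phi(|z|)) = 0.403986.
Step 6: alpha = 0.05. fail to reject H0.

R = 6, z = -0.8345, p = 0.403986, fail to reject H0.


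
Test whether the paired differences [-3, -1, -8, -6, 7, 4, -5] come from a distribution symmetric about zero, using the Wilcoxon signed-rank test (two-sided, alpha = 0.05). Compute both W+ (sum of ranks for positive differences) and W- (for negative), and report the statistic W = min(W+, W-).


Step 1: Drop any zero differences (none here) and take |d_i|.
|d| = [3, 1, 8, 6, 7, 4, 5]
Step 2: Midrank |d_i| (ties get averaged ranks).
ranks: |3|->2, |1|->1, |8|->7, |6|->5, |7|->6, |4|->3, |5|->4
Step 3: Attach original signs; sum ranks with positive sign and with negative sign.
W+ = 6 + 3 = 9
W- = 2 + 1 + 7 + 5 + 4 = 19
(Check: W+ + W- = 28 should equal n(n+1)/2 = 28.)
Step 4: Test statistic W = min(W+, W-) = 9.
Step 5: No ties, so the exact null distribution over the 2^7 = 128 sign assignments gives the two-sided p-value = 0.468750.
Step 6: alpha = 0.05. fail to reject H0.

W+ = 9, W- = 19, W = min = 9, p = 0.468750, fail to reject H0.


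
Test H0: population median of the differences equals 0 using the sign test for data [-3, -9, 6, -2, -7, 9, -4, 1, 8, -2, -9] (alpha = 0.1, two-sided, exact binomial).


Step 1: Discard zero differences. Original n = 11; n_eff = number of nonzero differences = 11.
Nonzero differences (with sign): -3, -9, +6, -2, -7, +9, -4, +1, +8, -2, -9
Step 2: Count signs: positive = 4, negative = 7.
Step 3: Under H0: P(positive) = 0.5, so the number of positives S ~ Bin(11, 0.5).
Step 4: Two-sided exact p-value = sum of Bin(11,0.5) probabilities at or below the observed probability = 0.548828.
Step 5: alpha = 0.1. fail to reject H0.

n_eff = 11, pos = 4, neg = 7, p = 0.548828, fail to reject H0.


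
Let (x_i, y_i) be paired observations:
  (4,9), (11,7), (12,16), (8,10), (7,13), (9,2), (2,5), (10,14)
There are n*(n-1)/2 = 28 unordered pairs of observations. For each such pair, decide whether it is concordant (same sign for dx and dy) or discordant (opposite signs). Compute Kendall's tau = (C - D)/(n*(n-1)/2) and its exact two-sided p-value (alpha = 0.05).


Step 1: Enumerate the 28 unordered pairs (i,j) with i<j and classify each by sign(x_j-x_i) * sign(y_j-y_i).
  (1,2):dx=+7,dy=-2->D; (1,3):dx=+8,dy=+7->C; (1,4):dx=+4,dy=+1->C; (1,5):dx=+3,dy=+4->C
  (1,6):dx=+5,dy=-7->D; (1,7):dx=-2,dy=-4->C; (1,8):dx=+6,dy=+5->C; (2,3):dx=+1,dy=+9->C
  (2,4):dx=-3,dy=+3->D; (2,5):dx=-4,dy=+6->D; (2,6):dx=-2,dy=-5->C; (2,7):dx=-9,dy=-2->C
  (2,8):dx=-1,dy=+7->D; (3,4):dx=-4,dy=-6->C; (3,5):dx=-5,dy=-3->C; (3,6):dx=-3,dy=-14->C
  (3,7):dx=-10,dy=-11->C; (3,8):dx=-2,dy=-2->C; (4,5):dx=-1,dy=+3->D; (4,6):dx=+1,dy=-8->D
  (4,7):dx=-6,dy=-5->C; (4,8):dx=+2,dy=+4->C; (5,6):dx=+2,dy=-11->D; (5,7):dx=-5,dy=-8->C
  (5,8):dx=+3,dy=+1->C; (6,7):dx=-7,dy=+3->D; (6,8):dx=+1,dy=+12->C; (7,8):dx=+8,dy=+9->C
Step 2: C = 19, D = 9, total pairs = 28.
Step 3: tau = (C - D)/(n(n-1)/2) = (19 - 9)/28 = 0.357143.
Step 4: Exact two-sided p-value (enumerate n! = 40320 permutations of y under H0): p = 0.275099.
Step 5: alpha = 0.05. fail to reject H0.

tau_b = 0.3571 (C=19, D=9), p = 0.275099, fail to reject H0.


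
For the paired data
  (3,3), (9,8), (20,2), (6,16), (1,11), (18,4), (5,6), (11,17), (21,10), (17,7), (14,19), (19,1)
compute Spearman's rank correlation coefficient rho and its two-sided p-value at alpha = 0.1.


Step 1: Rank x and y separately (midranks; no ties here).
rank(x): 3->2, 9->5, 20->11, 6->4, 1->1, 18->9, 5->3, 11->6, 21->12, 17->8, 14->7, 19->10
rank(y): 3->3, 8->7, 2->2, 16->10, 11->9, 4->4, 6->5, 17->11, 10->8, 7->6, 19->12, 1->1
Step 2: d_i = R_x(i) - R_y(i); compute d_i^2.
  (2-3)^2=1, (5-7)^2=4, (11-2)^2=81, (4-10)^2=36, (1-9)^2=64, (9-4)^2=25, (3-5)^2=4, (6-11)^2=25, (12-8)^2=16, (8-6)^2=4, (7-12)^2=25, (10-1)^2=81
sum(d^2) = 366.
Step 3: rho = 1 - 6*366 / (12*(12^2 - 1)) = 1 - 2196/1716 = -0.279720.
Step 4: Under H0, t = rho * sqrt((n-2)/(1-rho^2)) = -0.9213 ~ t(10).
Step 5: Two-sided p-value from the t-distribution with 10 df = 0.378569.
Step 6: alpha = 0.1. fail to reject H0.

rho = -0.2797, p = 0.378569, fail to reject H0 at alpha = 0.1.


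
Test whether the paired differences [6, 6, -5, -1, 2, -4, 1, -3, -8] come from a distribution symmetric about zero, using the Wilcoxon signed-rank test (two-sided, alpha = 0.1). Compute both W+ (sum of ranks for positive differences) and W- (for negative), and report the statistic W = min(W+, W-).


Step 1: Drop any zero differences (none here) and take |d_i|.
|d| = [6, 6, 5, 1, 2, 4, 1, 3, 8]
Step 2: Midrank |d_i| (ties get averaged ranks).
ranks: |6|->7.5, |6|->7.5, |5|->6, |1|->1.5, |2|->3, |4|->5, |1|->1.5, |3|->4, |8|->9
Step 3: Attach original signs; sum ranks with positive sign and with negative sign.
W+ = 7.5 + 7.5 + 3 + 1.5 = 19.5
W- = 6 + 1.5 + 5 + 4 + 9 = 25.5
(Check: W+ + W- = 45 should equal n(n+1)/2 = 45.)
Step 4: Test statistic W = min(W+, W-) = 19.5.
Step 5: Ties in |d|, so use the tie-corrected normal approximation.
        E[W] = n(n+1)/4 = 9*10/4 = 22.5.
        Tie groups: |d|=1 (t=2), |d|=6 (t=2); sum(t^3 - t) = 12.
        Var[W] = n(n+1)(2n+1)/24 - sum(t^3-t)/48 = 1710/24 - 12/48 = 71.
        z = (W - E[W]) / sqrt(Var[W]) = (19.5 - 22.5) / 8.4261 = -0.3560.
        Two-sided p = 2*Phi(z) = 0.721815.
Step 6: alpha = 0.1. fail to reject H0.

W+ = 19.5, W- = 25.5, W = min = 19.5, p = 0.721815, fail to reject H0.


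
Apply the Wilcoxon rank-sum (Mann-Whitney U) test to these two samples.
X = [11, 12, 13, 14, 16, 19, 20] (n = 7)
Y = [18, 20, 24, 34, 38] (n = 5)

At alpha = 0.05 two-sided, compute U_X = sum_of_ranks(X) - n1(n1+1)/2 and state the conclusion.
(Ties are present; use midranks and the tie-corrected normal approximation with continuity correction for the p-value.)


Step 1: Combine and sort all 12 observations; assign midranks.
sorted (value, group): (11,X), (12,X), (13,X), (14,X), (16,X), (18,Y), (19,X), (20,X), (20,Y), (24,Y), (34,Y), (38,Y)
ranks: 11->1, 12->2, 13->3, 14->4, 16->5, 18->6, 19->7, 20->8.5, 20->8.5, 24->10, 34->11, 38->12
Step 2: Rank sum for X: R1 = 1 + 2 + 3 + 4 + 5 + 7 + 8.5 = 30.5.
Step 3: U_X = R1 - n1(n1+1)/2 = 30.5 - 7*8/2 = 30.5 - 28 = 2.5.
       U_Y = n1*n2 - U_X = 35 - 2.5 = 32.5.
Step 4: Ties are present, so use the tie-corrected normal approximation (with continuity correction) for the p-value.
Step 5: p-value = 0.018328; compare to alpha = 0.05. reject H0.

U_X = 2.5, p = 0.018328, reject H0 at alpha = 0.05.


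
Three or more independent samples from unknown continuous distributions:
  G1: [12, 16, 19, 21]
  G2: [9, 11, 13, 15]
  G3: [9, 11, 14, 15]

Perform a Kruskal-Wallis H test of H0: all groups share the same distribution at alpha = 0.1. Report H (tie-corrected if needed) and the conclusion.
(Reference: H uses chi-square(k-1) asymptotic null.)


Step 1: Combine all N = 12 observations and assign midranks.
sorted (value, group, rank): (9,G2,1.5), (9,G3,1.5), (11,G2,3.5), (11,G3,3.5), (12,G1,5), (13,G2,6), (14,G3,7), (15,G2,8.5), (15,G3,8.5), (16,G1,10), (19,G1,11), (21,G1,12)
Step 2: Sum ranks within each group.
R_1 = 38 (n_1 = 4)
R_2 = 19.5 (n_2 = 4)
R_3 = 20.5 (n_3 = 4)
Step 3: H = 12/(N(N+1)) * sum(R_i^2/n_i) - 3(N+1)
     = 12/(12*13) * (38^2/4 + 19.5^2/4 + 20.5^2/4) - 3*13
     = 0.076923 * 561.125 - 39
     = 4.163462.
Step 4: Ties present; correction factor C = 1 - 18/(12^3 - 12) = 0.989510. Corrected H = 4.163462 / 0.989510 = 4.207597.
Step 5: Under H0, H ~ chi^2(2); p-value = 0.121992.
Step 6: alpha = 0.1. fail to reject H0.

H = 4.2076, df = 2, p = 0.121992, fail to reject H0.


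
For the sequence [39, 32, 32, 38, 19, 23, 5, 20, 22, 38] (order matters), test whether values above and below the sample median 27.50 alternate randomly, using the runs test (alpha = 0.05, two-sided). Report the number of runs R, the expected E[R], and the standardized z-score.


Step 1: Compute median = 27.50; label A = above, B = below.
Labels in order: AAAABBBBBA  (n_A = 5, n_B = 5)
Step 2: Count runs R = 3.
Step 3: Under H0 (random ordering), E[R] = 2*n_A*n_B/(n_A+n_B) + 1 = 2*5*5/10 + 1 = 6.0000.
        Var[R] = 2*n_A*n_B*(2*n_A*n_B - n_A - n_B) / ((n_A+n_B)^2 * (n_A+n_B-1)) = 2000/900 = 2.2222.
        SD[R] = 1.4907.
Step 4: Continuity-corrected z = (R + 0.5 - E[R]) / SD[R] = (3 + 0.5 - 6.0000) / 1.4907 = -1.6771.
Step 5: Two-sided p-value via normal approximation = 2*(1 - Phi(|z|)) = 0.093533.
Step 6: alpha = 0.05. fail to reject H0.

R = 3, z = -1.6771, p = 0.093533, fail to reject H0.


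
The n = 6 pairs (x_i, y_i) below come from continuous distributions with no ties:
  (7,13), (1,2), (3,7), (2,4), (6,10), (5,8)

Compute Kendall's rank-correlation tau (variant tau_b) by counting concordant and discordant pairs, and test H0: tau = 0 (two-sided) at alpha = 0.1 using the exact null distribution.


Step 1: Enumerate the 15 unordered pairs (i,j) with i<j and classify each by sign(x_j-x_i) * sign(y_j-y_i).
  (1,2):dx=-6,dy=-11->C; (1,3):dx=-4,dy=-6->C; (1,4):dx=-5,dy=-9->C; (1,5):dx=-1,dy=-3->C
  (1,6):dx=-2,dy=-5->C; (2,3):dx=+2,dy=+5->C; (2,4):dx=+1,dy=+2->C; (2,5):dx=+5,dy=+8->C
  (2,6):dx=+4,dy=+6->C; (3,4):dx=-1,dy=-3->C; (3,5):dx=+3,dy=+3->C; (3,6):dx=+2,dy=+1->C
  (4,5):dx=+4,dy=+6->C; (4,6):dx=+3,dy=+4->C; (5,6):dx=-1,dy=-2->C
Step 2: C = 15, D = 0, total pairs = 15.
Step 3: tau = (C - D)/(n(n-1)/2) = (15 - 0)/15 = 1.000000.
Step 4: Exact two-sided p-value (enumerate n! = 720 permutations of y under H0): p = 0.002778.
Step 5: alpha = 0.1. reject H0.

tau_b = 1.0000 (C=15, D=0), p = 0.002778, reject H0.


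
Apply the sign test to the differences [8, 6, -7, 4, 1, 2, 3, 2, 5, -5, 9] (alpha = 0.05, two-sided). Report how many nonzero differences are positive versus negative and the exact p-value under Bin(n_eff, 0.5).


Step 1: Discard zero differences. Original n = 11; n_eff = number of nonzero differences = 11.
Nonzero differences (with sign): +8, +6, -7, +4, +1, +2, +3, +2, +5, -5, +9
Step 2: Count signs: positive = 9, negative = 2.
Step 3: Under H0: P(positive) = 0.5, so the number of positives S ~ Bin(11, 0.5).
Step 4: Two-sided exact p-value = sum of Bin(11,0.5) probabilities at or below the observed probability = 0.065430.
Step 5: alpha = 0.05. fail to reject H0.

n_eff = 11, pos = 9, neg = 2, p = 0.065430, fail to reject H0.


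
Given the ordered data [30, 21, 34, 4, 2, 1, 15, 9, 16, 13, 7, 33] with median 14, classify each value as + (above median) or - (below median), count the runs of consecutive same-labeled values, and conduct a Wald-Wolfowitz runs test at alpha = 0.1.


Step 1: Compute median = 14; label A = above, B = below.
Labels in order: AAABBBABABBA  (n_A = 6, n_B = 6)
Step 2: Count runs R = 7.
Step 3: Under H0 (random ordering), E[R] = 2*n_A*n_B/(n_A+n_B) + 1 = 2*6*6/12 + 1 = 7.0000.
        Var[R] = 2*n_A*n_B*(2*n_A*n_B - n_A - n_B) / ((n_A+n_B)^2 * (n_A+n_B-1)) = 4320/1584 = 2.7273.
        SD[R] = 1.6514.
Step 4: R = E[R], so z = 0 with no continuity correction.
Step 5: Two-sided p-value via normal approximation = 2*(1 - Phi(|z|)) = 1.000000.
Step 6: alpha = 0.1. fail to reject H0.

R = 7, z = 0.0000, p = 1.000000, fail to reject H0.


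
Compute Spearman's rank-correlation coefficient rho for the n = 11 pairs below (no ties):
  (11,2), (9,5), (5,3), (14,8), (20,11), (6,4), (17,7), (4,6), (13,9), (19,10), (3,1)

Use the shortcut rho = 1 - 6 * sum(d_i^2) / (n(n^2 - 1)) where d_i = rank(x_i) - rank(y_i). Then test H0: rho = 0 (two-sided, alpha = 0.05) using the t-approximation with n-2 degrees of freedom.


Step 1: Rank x and y separately (midranks; no ties here).
rank(x): 11->6, 9->5, 5->3, 14->8, 20->11, 6->4, 17->9, 4->2, 13->7, 19->10, 3->1
rank(y): 2->2, 5->5, 3->3, 8->8, 11->11, 4->4, 7->7, 6->6, 9->9, 10->10, 1->1
Step 2: d_i = R_x(i) - R_y(i); compute d_i^2.
  (6-2)^2=16, (5-5)^2=0, (3-3)^2=0, (8-8)^2=0, (11-11)^2=0, (4-4)^2=0, (9-7)^2=4, (2-6)^2=16, (7-9)^2=4, (10-10)^2=0, (1-1)^2=0
sum(d^2) = 40.
Step 3: rho = 1 - 6*40 / (11*(11^2 - 1)) = 1 - 240/1320 = 0.818182.
Step 4: Under H0, t = rho * sqrt((n-2)/(1-rho^2)) = 4.2691 ~ t(9).
Step 5: Two-sided p-value from the t-distribution with 9 df = 0.002083.
Step 6: alpha = 0.05. reject H0.

rho = 0.8182, p = 0.002083, reject H0 at alpha = 0.05.


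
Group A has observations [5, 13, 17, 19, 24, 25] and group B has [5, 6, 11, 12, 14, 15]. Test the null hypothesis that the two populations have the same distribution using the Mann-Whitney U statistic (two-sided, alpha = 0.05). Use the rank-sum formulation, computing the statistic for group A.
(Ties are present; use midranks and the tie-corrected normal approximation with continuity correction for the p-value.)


Step 1: Combine and sort all 12 observations; assign midranks.
sorted (value, group): (5,X), (5,Y), (6,Y), (11,Y), (12,Y), (13,X), (14,Y), (15,Y), (17,X), (19,X), (24,X), (25,X)
ranks: 5->1.5, 5->1.5, 6->3, 11->4, 12->5, 13->6, 14->7, 15->8, 17->9, 19->10, 24->11, 25->12
Step 2: Rank sum for X: R1 = 1.5 + 6 + 9 + 10 + 11 + 12 = 49.5.
Step 3: U_X = R1 - n1(n1+1)/2 = 49.5 - 6*7/2 = 49.5 - 21 = 28.5.
       U_Y = n1*n2 - U_X = 36 - 28.5 = 7.5.
Step 4: Ties are present, so use the tie-corrected normal approximation (with continuity correction) for the p-value.
Step 5: p-value = 0.108695; compare to alpha = 0.05. fail to reject H0.

U_X = 28.5, p = 0.108695, fail to reject H0 at alpha = 0.05.


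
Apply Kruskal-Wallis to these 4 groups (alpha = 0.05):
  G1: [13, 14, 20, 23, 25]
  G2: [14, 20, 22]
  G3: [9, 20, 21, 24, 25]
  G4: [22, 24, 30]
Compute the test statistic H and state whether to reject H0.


Step 1: Combine all N = 16 observations and assign midranks.
sorted (value, group, rank): (9,G3,1), (13,G1,2), (14,G1,3.5), (14,G2,3.5), (20,G1,6), (20,G2,6), (20,G3,6), (21,G3,8), (22,G2,9.5), (22,G4,9.5), (23,G1,11), (24,G3,12.5), (24,G4,12.5), (25,G1,14.5), (25,G3,14.5), (30,G4,16)
Step 2: Sum ranks within each group.
R_1 = 37 (n_1 = 5)
R_2 = 19 (n_2 = 3)
R_3 = 42 (n_3 = 5)
R_4 = 38 (n_4 = 3)
Step 3: H = 12/(N(N+1)) * sum(R_i^2/n_i) - 3(N+1)
     = 12/(16*17) * (37^2/5 + 19^2/3 + 42^2/5 + 38^2/3) - 3*17
     = 0.044118 * 1228.27 - 51
     = 3.188235.
Step 4: Ties present; correction factor C = 1 - 48/(16^3 - 16) = 0.988235. Corrected H = 3.188235 / 0.988235 = 3.226190.
Step 5: Under H0, H ~ chi^2(3); p-value = 0.358048.
Step 6: alpha = 0.05. fail to reject H0.

H = 3.2262, df = 3, p = 0.358048, fail to reject H0.


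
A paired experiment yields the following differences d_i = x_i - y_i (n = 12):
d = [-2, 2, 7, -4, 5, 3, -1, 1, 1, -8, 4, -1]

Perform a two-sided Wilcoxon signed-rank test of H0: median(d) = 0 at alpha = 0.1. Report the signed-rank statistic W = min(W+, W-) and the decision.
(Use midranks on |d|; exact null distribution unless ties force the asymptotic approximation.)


Step 1: Drop any zero differences (none here) and take |d_i|.
|d| = [2, 2, 7, 4, 5, 3, 1, 1, 1, 8, 4, 1]
Step 2: Midrank |d_i| (ties get averaged ranks).
ranks: |2|->5.5, |2|->5.5, |7|->11, |4|->8.5, |5|->10, |3|->7, |1|->2.5, |1|->2.5, |1|->2.5, |8|->12, |4|->8.5, |1|->2.5
Step 3: Attach original signs; sum ranks with positive sign and with negative sign.
W+ = 5.5 + 11 + 10 + 7 + 2.5 + 2.5 + 8.5 = 47
W- = 5.5 + 8.5 + 2.5 + 12 + 2.5 = 31
(Check: W+ + W- = 78 should equal n(n+1)/2 = 78.)
Step 4: Test statistic W = min(W+, W-) = 31.
Step 5: Ties in |d|, so use the tie-corrected normal approximation.
        E[W] = n(n+1)/4 = 12*13/4 = 39.
        Tie groups: |d|=1 (t=4), |d|=2 (t=2), |d|=4 (t=2); sum(t^3 - t) = 72.
        Var[W] = n(n+1)(2n+1)/24 - sum(t^3-t)/48 = 3900/24 - 72/48 = 161.
        z = (W - E[W]) / sqrt(Var[W]) = (31 - 39) / 12.6886 = -0.6305.
        Two-sided p = 2*Phi(z) = 0.528375.
Step 6: alpha = 0.1. fail to reject H0.

W+ = 47, W- = 31, W = min = 31, p = 0.528375, fail to reject H0.


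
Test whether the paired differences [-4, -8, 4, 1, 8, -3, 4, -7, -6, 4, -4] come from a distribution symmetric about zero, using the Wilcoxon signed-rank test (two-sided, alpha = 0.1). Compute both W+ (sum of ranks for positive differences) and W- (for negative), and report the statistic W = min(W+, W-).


Step 1: Drop any zero differences (none here) and take |d_i|.
|d| = [4, 8, 4, 1, 8, 3, 4, 7, 6, 4, 4]
Step 2: Midrank |d_i| (ties get averaged ranks).
ranks: |4|->5, |8|->10.5, |4|->5, |1|->1, |8|->10.5, |3|->2, |4|->5, |7|->9, |6|->8, |4|->5, |4|->5
Step 3: Attach original signs; sum ranks with positive sign and with negative sign.
W+ = 5 + 1 + 10.5 + 5 + 5 = 26.5
W- = 5 + 10.5 + 2 + 9 + 8 + 5 = 39.5
(Check: W+ + W- = 66 should equal n(n+1)/2 = 66.)
Step 4: Test statistic W = min(W+, W-) = 26.5.
Step 5: Ties in |d|, so use the tie-corrected normal approximation.
        E[W] = n(n+1)/4 = 11*12/4 = 33.
        Tie groups: |d|=4 (t=5), |d|=8 (t=2); sum(t^3 - t) = 126.
        Var[W] = n(n+1)(2n+1)/24 - sum(t^3-t)/48 = 3036/24 - 126/48 = 123.875.
        z = (W - E[W]) / sqrt(Var[W]) = (26.5 - 33) / 11.1299 = -0.5840.
        Two-sided p = 2*Phi(z) = 0.559212.
Step 6: alpha = 0.1. fail to reject H0.

W+ = 26.5, W- = 39.5, W = min = 26.5, p = 0.559212, fail to reject H0.


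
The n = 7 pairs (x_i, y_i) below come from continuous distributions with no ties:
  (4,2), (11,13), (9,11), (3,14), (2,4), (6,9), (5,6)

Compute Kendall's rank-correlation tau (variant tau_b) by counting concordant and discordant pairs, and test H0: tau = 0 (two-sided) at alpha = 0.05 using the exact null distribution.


Step 1: Enumerate the 21 unordered pairs (i,j) with i<j and classify each by sign(x_j-x_i) * sign(y_j-y_i).
  (1,2):dx=+7,dy=+11->C; (1,3):dx=+5,dy=+9->C; (1,4):dx=-1,dy=+12->D; (1,5):dx=-2,dy=+2->D
  (1,6):dx=+2,dy=+7->C; (1,7):dx=+1,dy=+4->C; (2,3):dx=-2,dy=-2->C; (2,4):dx=-8,dy=+1->D
  (2,5):dx=-9,dy=-9->C; (2,6):dx=-5,dy=-4->C; (2,7):dx=-6,dy=-7->C; (3,4):dx=-6,dy=+3->D
  (3,5):dx=-7,dy=-7->C; (3,6):dx=-3,dy=-2->C; (3,7):dx=-4,dy=-5->C; (4,5):dx=-1,dy=-10->C
  (4,6):dx=+3,dy=-5->D; (4,7):dx=+2,dy=-8->D; (5,6):dx=+4,dy=+5->C; (5,7):dx=+3,dy=+2->C
  (6,7):dx=-1,dy=-3->C
Step 2: C = 15, D = 6, total pairs = 21.
Step 3: tau = (C - D)/(n(n-1)/2) = (15 - 6)/21 = 0.428571.
Step 4: Exact two-sided p-value (enumerate n! = 5040 permutations of y under H0): p = 0.238889.
Step 5: alpha = 0.05. fail to reject H0.

tau_b = 0.4286 (C=15, D=6), p = 0.238889, fail to reject H0.


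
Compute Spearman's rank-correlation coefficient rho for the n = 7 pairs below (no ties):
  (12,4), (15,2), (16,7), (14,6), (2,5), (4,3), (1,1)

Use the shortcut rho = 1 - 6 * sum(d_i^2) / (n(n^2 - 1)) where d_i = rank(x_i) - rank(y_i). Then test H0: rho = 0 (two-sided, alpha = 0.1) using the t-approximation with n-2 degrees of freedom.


Step 1: Rank x and y separately (midranks; no ties here).
rank(x): 12->4, 15->6, 16->7, 14->5, 2->2, 4->3, 1->1
rank(y): 4->4, 2->2, 7->7, 6->6, 5->5, 3->3, 1->1
Step 2: d_i = R_x(i) - R_y(i); compute d_i^2.
  (4-4)^2=0, (6-2)^2=16, (7-7)^2=0, (5-6)^2=1, (2-5)^2=9, (3-3)^2=0, (1-1)^2=0
sum(d^2) = 26.
Step 3: rho = 1 - 6*26 / (7*(7^2 - 1)) = 1 - 156/336 = 0.535714.
Step 4: Under H0, t = rho * sqrt((n-2)/(1-rho^2)) = 1.4186 ~ t(5).
Step 5: Two-sided p-value from the t-distribution with 5 df = 0.215217.
Step 6: alpha = 0.1. fail to reject H0.

rho = 0.5357, p = 0.215217, fail to reject H0 at alpha = 0.1.


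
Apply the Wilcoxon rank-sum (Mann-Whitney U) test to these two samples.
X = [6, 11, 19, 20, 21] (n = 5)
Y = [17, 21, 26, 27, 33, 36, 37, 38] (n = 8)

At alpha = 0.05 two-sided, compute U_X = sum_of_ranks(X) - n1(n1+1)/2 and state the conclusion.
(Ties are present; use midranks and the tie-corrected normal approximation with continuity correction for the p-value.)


Step 1: Combine and sort all 13 observations; assign midranks.
sorted (value, group): (6,X), (11,X), (17,Y), (19,X), (20,X), (21,X), (21,Y), (26,Y), (27,Y), (33,Y), (36,Y), (37,Y), (38,Y)
ranks: 6->1, 11->2, 17->3, 19->4, 20->5, 21->6.5, 21->6.5, 26->8, 27->9, 33->10, 36->11, 37->12, 38->13
Step 2: Rank sum for X: R1 = 1 + 2 + 4 + 5 + 6.5 = 18.5.
Step 3: U_X = R1 - n1(n1+1)/2 = 18.5 - 5*6/2 = 18.5 - 15 = 3.5.
       U_Y = n1*n2 - U_X = 40 - 3.5 = 36.5.
Step 4: Ties are present, so use the tie-corrected normal approximation (with continuity correction) for the p-value.
Step 5: p-value = 0.019007; compare to alpha = 0.05. reject H0.

U_X = 3.5, p = 0.019007, reject H0 at alpha = 0.05.


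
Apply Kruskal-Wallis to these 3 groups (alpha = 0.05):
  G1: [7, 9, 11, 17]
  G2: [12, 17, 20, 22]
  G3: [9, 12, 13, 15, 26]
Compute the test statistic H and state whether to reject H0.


Step 1: Combine all N = 13 observations and assign midranks.
sorted (value, group, rank): (7,G1,1), (9,G1,2.5), (9,G3,2.5), (11,G1,4), (12,G2,5.5), (12,G3,5.5), (13,G3,7), (15,G3,8), (17,G1,9.5), (17,G2,9.5), (20,G2,11), (22,G2,12), (26,G3,13)
Step 2: Sum ranks within each group.
R_1 = 17 (n_1 = 4)
R_2 = 38 (n_2 = 4)
R_3 = 36 (n_3 = 5)
Step 3: H = 12/(N(N+1)) * sum(R_i^2/n_i) - 3(N+1)
     = 12/(13*14) * (17^2/4 + 38^2/4 + 36^2/5) - 3*14
     = 0.065934 * 692.45 - 42
     = 3.656044.
Step 4: Ties present; correction factor C = 1 - 18/(13^3 - 13) = 0.991758. Corrected H = 3.656044 / 0.991758 = 3.686427.
Step 5: Under H0, H ~ chi^2(2); p-value = 0.158308.
Step 6: alpha = 0.05. fail to reject H0.

H = 3.6864, df = 2, p = 0.158308, fail to reject H0.


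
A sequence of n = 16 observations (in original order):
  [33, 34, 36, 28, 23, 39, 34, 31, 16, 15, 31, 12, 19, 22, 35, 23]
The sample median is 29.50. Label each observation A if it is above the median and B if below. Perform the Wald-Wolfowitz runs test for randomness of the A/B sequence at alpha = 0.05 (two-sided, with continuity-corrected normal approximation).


Step 1: Compute median = 29.50; label A = above, B = below.
Labels in order: AAABBAAABBABBBAB  (n_A = 8, n_B = 8)
Step 2: Count runs R = 8.
Step 3: Under H0 (random ordering), E[R] = 2*n_A*n_B/(n_A+n_B) + 1 = 2*8*8/16 + 1 = 9.0000.
        Var[R] = 2*n_A*n_B*(2*n_A*n_B - n_A - n_B) / ((n_A+n_B)^2 * (n_A+n_B-1)) = 14336/3840 = 3.7333.
        SD[R] = 1.9322.
Step 4: Continuity-corrected z = (R + 0.5 - E[R]) / SD[R] = (8 + 0.5 - 9.0000) / 1.9322 = -0.2588.
Step 5: Two-sided p-value via normal approximation = 2*(1 - Phi(|z|)) = 0.795809.
Step 6: alpha = 0.05. fail to reject H0.

R = 8, z = -0.2588, p = 0.795809, fail to reject H0.


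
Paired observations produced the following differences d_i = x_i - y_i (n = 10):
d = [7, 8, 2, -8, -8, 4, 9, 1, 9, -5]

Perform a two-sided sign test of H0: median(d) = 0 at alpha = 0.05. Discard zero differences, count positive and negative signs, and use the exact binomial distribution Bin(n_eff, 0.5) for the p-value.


Step 1: Discard zero differences. Original n = 10; n_eff = number of nonzero differences = 10.
Nonzero differences (with sign): +7, +8, +2, -8, -8, +4, +9, +1, +9, -5
Step 2: Count signs: positive = 7, negative = 3.
Step 3: Under H0: P(positive) = 0.5, so the number of positives S ~ Bin(10, 0.5).
Step 4: Two-sided exact p-value = sum of Bin(10,0.5) probabilities at or below the observed probability = 0.343750.
Step 5: alpha = 0.05. fail to reject H0.

n_eff = 10, pos = 7, neg = 3, p = 0.343750, fail to reject H0.


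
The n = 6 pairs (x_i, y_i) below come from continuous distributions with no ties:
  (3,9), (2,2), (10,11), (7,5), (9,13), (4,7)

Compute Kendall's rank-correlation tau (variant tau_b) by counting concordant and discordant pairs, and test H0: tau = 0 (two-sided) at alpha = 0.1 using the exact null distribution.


Step 1: Enumerate the 15 unordered pairs (i,j) with i<j and classify each by sign(x_j-x_i) * sign(y_j-y_i).
  (1,2):dx=-1,dy=-7->C; (1,3):dx=+7,dy=+2->C; (1,4):dx=+4,dy=-4->D; (1,5):dx=+6,dy=+4->C
  (1,6):dx=+1,dy=-2->D; (2,3):dx=+8,dy=+9->C; (2,4):dx=+5,dy=+3->C; (2,5):dx=+7,dy=+11->C
  (2,6):dx=+2,dy=+5->C; (3,4):dx=-3,dy=-6->C; (3,5):dx=-1,dy=+2->D; (3,6):dx=-6,dy=-4->C
  (4,5):dx=+2,dy=+8->C; (4,6):dx=-3,dy=+2->D; (5,6):dx=-5,dy=-6->C
Step 2: C = 11, D = 4, total pairs = 15.
Step 3: tau = (C - D)/(n(n-1)/2) = (11 - 4)/15 = 0.466667.
Step 4: Exact two-sided p-value (enumerate n! = 720 permutations of y under H0): p = 0.272222.
Step 5: alpha = 0.1. fail to reject H0.

tau_b = 0.4667 (C=11, D=4), p = 0.272222, fail to reject H0.


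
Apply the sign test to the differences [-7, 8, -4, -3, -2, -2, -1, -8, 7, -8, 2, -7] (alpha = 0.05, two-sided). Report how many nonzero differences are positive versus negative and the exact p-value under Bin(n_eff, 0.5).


Step 1: Discard zero differences. Original n = 12; n_eff = number of nonzero differences = 12.
Nonzero differences (with sign): -7, +8, -4, -3, -2, -2, -1, -8, +7, -8, +2, -7
Step 2: Count signs: positive = 3, negative = 9.
Step 3: Under H0: P(positive) = 0.5, so the number of positives S ~ Bin(12, 0.5).
Step 4: Two-sided exact p-value = sum of Bin(12,0.5) probabilities at or below the observed probability = 0.145996.
Step 5: alpha = 0.05. fail to reject H0.

n_eff = 12, pos = 3, neg = 9, p = 0.145996, fail to reject H0.


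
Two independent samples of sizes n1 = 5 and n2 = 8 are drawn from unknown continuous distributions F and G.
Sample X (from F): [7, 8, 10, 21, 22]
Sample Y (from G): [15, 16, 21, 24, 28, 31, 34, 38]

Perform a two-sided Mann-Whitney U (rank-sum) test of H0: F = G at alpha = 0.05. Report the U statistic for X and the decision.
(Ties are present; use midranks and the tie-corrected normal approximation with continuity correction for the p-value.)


Step 1: Combine and sort all 13 observations; assign midranks.
sorted (value, group): (7,X), (8,X), (10,X), (15,Y), (16,Y), (21,X), (21,Y), (22,X), (24,Y), (28,Y), (31,Y), (34,Y), (38,Y)
ranks: 7->1, 8->2, 10->3, 15->4, 16->5, 21->6.5, 21->6.5, 22->8, 24->9, 28->10, 31->11, 34->12, 38->13
Step 2: Rank sum for X: R1 = 1 + 2 + 3 + 6.5 + 8 = 20.5.
Step 3: U_X = R1 - n1(n1+1)/2 = 20.5 - 5*6/2 = 20.5 - 15 = 5.5.
       U_Y = n1*n2 - U_X = 40 - 5.5 = 34.5.
Step 4: Ties are present, so use the tie-corrected normal approximation (with continuity correction) for the p-value.
Step 5: p-value = 0.040149; compare to alpha = 0.05. reject H0.

U_X = 5.5, p = 0.040149, reject H0 at alpha = 0.05.


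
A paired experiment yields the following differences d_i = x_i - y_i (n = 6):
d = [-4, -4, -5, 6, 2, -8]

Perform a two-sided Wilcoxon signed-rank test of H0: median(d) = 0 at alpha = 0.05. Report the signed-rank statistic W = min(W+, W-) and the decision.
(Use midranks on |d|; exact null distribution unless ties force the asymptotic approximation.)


Step 1: Drop any zero differences (none here) and take |d_i|.
|d| = [4, 4, 5, 6, 2, 8]
Step 2: Midrank |d_i| (ties get averaged ranks).
ranks: |4|->2.5, |4|->2.5, |5|->4, |6|->5, |2|->1, |8|->6
Step 3: Attach original signs; sum ranks with positive sign and with negative sign.
W+ = 5 + 1 = 6
W- = 2.5 + 2.5 + 4 + 6 = 15
(Check: W+ + W- = 21 should equal n(n+1)/2 = 21.)
Step 4: Test statistic W = min(W+, W-) = 6.
Step 5: Ties in |d|, so use the tie-corrected normal approximation.
        E[W] = n(n+1)/4 = 6*7/4 = 10.5.
        Tie groups: |d|=4 (t=2); sum(t^3 - t) = 6.
        Var[W] = n(n+1)(2n+1)/24 - sum(t^3-t)/48 = 546/24 - 6/48 = 22.625.
        z = (W - E[W]) / sqrt(Var[W]) = (6 - 10.5) / 4.7566 = -0.9461.
        Two-sided p = 2*Phi(z) = 0.344118.
Step 6: alpha = 0.05. fail to reject H0.

W+ = 6, W- = 15, W = min = 6, p = 0.344118, fail to reject H0.


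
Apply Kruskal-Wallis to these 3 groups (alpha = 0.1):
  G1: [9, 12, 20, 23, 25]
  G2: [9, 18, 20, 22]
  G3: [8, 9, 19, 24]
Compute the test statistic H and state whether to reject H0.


Step 1: Combine all N = 13 observations and assign midranks.
sorted (value, group, rank): (8,G3,1), (9,G1,3), (9,G2,3), (9,G3,3), (12,G1,5), (18,G2,6), (19,G3,7), (20,G1,8.5), (20,G2,8.5), (22,G2,10), (23,G1,11), (24,G3,12), (25,G1,13)
Step 2: Sum ranks within each group.
R_1 = 40.5 (n_1 = 5)
R_2 = 27.5 (n_2 = 4)
R_3 = 23 (n_3 = 4)
Step 3: H = 12/(N(N+1)) * sum(R_i^2/n_i) - 3(N+1)
     = 12/(13*14) * (40.5^2/5 + 27.5^2/4 + 23^2/4) - 3*14
     = 0.065934 * 649.362 - 42
     = 0.815110.
Step 4: Ties present; correction factor C = 1 - 30/(13^3 - 13) = 0.986264. Corrected H = 0.815110 / 0.986264 = 0.826462.
Step 5: Under H0, H ~ chi^2(2); p-value = 0.661509.
Step 6: alpha = 0.1. fail to reject H0.

H = 0.8265, df = 2, p = 0.661509, fail to reject H0.


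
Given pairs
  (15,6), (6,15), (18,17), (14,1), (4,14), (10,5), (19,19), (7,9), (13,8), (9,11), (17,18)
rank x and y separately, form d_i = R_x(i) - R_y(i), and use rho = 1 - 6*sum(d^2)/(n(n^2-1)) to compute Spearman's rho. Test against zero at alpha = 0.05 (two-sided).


Step 1: Rank x and y separately (midranks; no ties here).
rank(x): 15->8, 6->2, 18->10, 14->7, 4->1, 10->5, 19->11, 7->3, 13->6, 9->4, 17->9
rank(y): 6->3, 15->8, 17->9, 1->1, 14->7, 5->2, 19->11, 9->5, 8->4, 11->6, 18->10
Step 2: d_i = R_x(i) - R_y(i); compute d_i^2.
  (8-3)^2=25, (2-8)^2=36, (10-9)^2=1, (7-1)^2=36, (1-7)^2=36, (5-2)^2=9, (11-11)^2=0, (3-5)^2=4, (6-4)^2=4, (4-6)^2=4, (9-10)^2=1
sum(d^2) = 156.
Step 3: rho = 1 - 6*156 / (11*(11^2 - 1)) = 1 - 936/1320 = 0.290909.
Step 4: Under H0, t = rho * sqrt((n-2)/(1-rho^2)) = 0.9122 ~ t(9).
Step 5: Two-sided p-value from the t-distribution with 9 df = 0.385457.
Step 6: alpha = 0.05. fail to reject H0.

rho = 0.2909, p = 0.385457, fail to reject H0 at alpha = 0.05.


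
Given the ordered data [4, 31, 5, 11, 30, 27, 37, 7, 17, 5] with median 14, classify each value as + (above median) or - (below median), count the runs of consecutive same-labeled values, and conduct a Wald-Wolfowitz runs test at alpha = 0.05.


Step 1: Compute median = 14; label A = above, B = below.
Labels in order: BABBAAABAB  (n_A = 5, n_B = 5)
Step 2: Count runs R = 7.
Step 3: Under H0 (random ordering), E[R] = 2*n_A*n_B/(n_A+n_B) + 1 = 2*5*5/10 + 1 = 6.0000.
        Var[R] = 2*n_A*n_B*(2*n_A*n_B - n_A - n_B) / ((n_A+n_B)^2 * (n_A+n_B-1)) = 2000/900 = 2.2222.
        SD[R] = 1.4907.
Step 4: Continuity-corrected z = (R - 0.5 - E[R]) / SD[R] = (7 - 0.5 - 6.0000) / 1.4907 = 0.3354.
Step 5: Two-sided p-value via normal approximation = 2*(1 - Phi(|z|)) = 0.737316.
Step 6: alpha = 0.05. fail to reject H0.

R = 7, z = 0.3354, p = 0.737316, fail to reject H0.


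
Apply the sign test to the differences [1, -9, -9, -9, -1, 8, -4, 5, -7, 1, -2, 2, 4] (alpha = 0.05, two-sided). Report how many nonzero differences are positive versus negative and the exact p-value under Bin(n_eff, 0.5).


Step 1: Discard zero differences. Original n = 13; n_eff = number of nonzero differences = 13.
Nonzero differences (with sign): +1, -9, -9, -9, -1, +8, -4, +5, -7, +1, -2, +2, +4
Step 2: Count signs: positive = 6, negative = 7.
Step 3: Under H0: P(positive) = 0.5, so the number of positives S ~ Bin(13, 0.5).
Step 4: Two-sided exact p-value = sum of Bin(13,0.5) probabilities at or below the observed probability = 1.000000.
Step 5: alpha = 0.05. fail to reject H0.

n_eff = 13, pos = 6, neg = 7, p = 1.000000, fail to reject H0.


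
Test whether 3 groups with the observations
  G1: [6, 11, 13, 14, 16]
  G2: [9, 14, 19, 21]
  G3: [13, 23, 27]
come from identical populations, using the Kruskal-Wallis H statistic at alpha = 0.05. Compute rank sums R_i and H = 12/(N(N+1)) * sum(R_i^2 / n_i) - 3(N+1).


Step 1: Combine all N = 12 observations and assign midranks.
sorted (value, group, rank): (6,G1,1), (9,G2,2), (11,G1,3), (13,G1,4.5), (13,G3,4.5), (14,G1,6.5), (14,G2,6.5), (16,G1,8), (19,G2,9), (21,G2,10), (23,G3,11), (27,G3,12)
Step 2: Sum ranks within each group.
R_1 = 23 (n_1 = 5)
R_2 = 27.5 (n_2 = 4)
R_3 = 27.5 (n_3 = 3)
Step 3: H = 12/(N(N+1)) * sum(R_i^2/n_i) - 3(N+1)
     = 12/(12*13) * (23^2/5 + 27.5^2/4 + 27.5^2/3) - 3*13
     = 0.076923 * 546.946 - 39
     = 3.072756.
Step 4: Ties present; correction factor C = 1 - 12/(12^3 - 12) = 0.993007. Corrected H = 3.072756 / 0.993007 = 3.094396.
Step 5: Under H0, H ~ chi^2(2); p-value = 0.212844.
Step 6: alpha = 0.05. fail to reject H0.

H = 3.0944, df = 2, p = 0.212844, fail to reject H0.


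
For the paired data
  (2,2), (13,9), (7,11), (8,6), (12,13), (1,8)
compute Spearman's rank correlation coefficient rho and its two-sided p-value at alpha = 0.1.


Step 1: Rank x and y separately (midranks; no ties here).
rank(x): 2->2, 13->6, 7->3, 8->4, 12->5, 1->1
rank(y): 2->1, 9->4, 11->5, 6->2, 13->6, 8->3
Step 2: d_i = R_x(i) - R_y(i); compute d_i^2.
  (2-1)^2=1, (6-4)^2=4, (3-5)^2=4, (4-2)^2=4, (5-6)^2=1, (1-3)^2=4
sum(d^2) = 18.
Step 3: rho = 1 - 6*18 / (6*(6^2 - 1)) = 1 - 108/210 = 0.485714.
Step 4: Under H0, t = rho * sqrt((n-2)/(1-rho^2)) = 1.1113 ~ t(4).
Step 5: Two-sided p-value from the t-distribution with 4 df = 0.328723.
Step 6: alpha = 0.1. fail to reject H0.

rho = 0.4857, p = 0.328723, fail to reject H0 at alpha = 0.1.


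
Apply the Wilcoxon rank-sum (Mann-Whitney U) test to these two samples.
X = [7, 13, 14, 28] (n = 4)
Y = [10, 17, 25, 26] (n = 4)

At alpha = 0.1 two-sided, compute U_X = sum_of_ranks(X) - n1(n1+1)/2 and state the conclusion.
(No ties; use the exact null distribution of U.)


Step 1: Combine and sort all 8 observations; assign midranks.
sorted (value, group): (7,X), (10,Y), (13,X), (14,X), (17,Y), (25,Y), (26,Y), (28,X)
ranks: 7->1, 10->2, 13->3, 14->4, 17->5, 25->6, 26->7, 28->8
Step 2: Rank sum for X: R1 = 1 + 3 + 4 + 8 = 16.
Step 3: U_X = R1 - n1(n1+1)/2 = 16 - 4*5/2 = 16 - 10 = 6.
       U_Y = n1*n2 - U_X = 16 - 6 = 10.
Step 4: No ties, so the exact null distribution of U (based on enumerating the C(8,4) = 70 equally likely rank assignments) gives the two-sided p-value.
Step 5: p-value = 0.685714; compare to alpha = 0.1. fail to reject H0.

U_X = 6, p = 0.685714, fail to reject H0 at alpha = 0.1.


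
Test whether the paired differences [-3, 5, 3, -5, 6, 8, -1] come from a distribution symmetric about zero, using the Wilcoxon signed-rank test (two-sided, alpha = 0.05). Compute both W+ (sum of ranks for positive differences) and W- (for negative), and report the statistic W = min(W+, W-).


Step 1: Drop any zero differences (none here) and take |d_i|.
|d| = [3, 5, 3, 5, 6, 8, 1]
Step 2: Midrank |d_i| (ties get averaged ranks).
ranks: |3|->2.5, |5|->4.5, |3|->2.5, |5|->4.5, |6|->6, |8|->7, |1|->1
Step 3: Attach original signs; sum ranks with positive sign and with negative sign.
W+ = 4.5 + 2.5 + 6 + 7 = 20
W- = 2.5 + 4.5 + 1 = 8
(Check: W+ + W- = 28 should equal n(n+1)/2 = 28.)
Step 4: Test statistic W = min(W+, W-) = 8.
Step 5: Ties in |d|, so use the tie-corrected normal approximation.
        E[W] = n(n+1)/4 = 7*8/4 = 14.
        Tie groups: |d|=3 (t=2), |d|=5 (t=2); sum(t^3 - t) = 12.
        Var[W] = n(n+1)(2n+1)/24 - sum(t^3-t)/48 = 840/24 - 12/48 = 34.75.
        z = (W - E[W]) / sqrt(Var[W]) = (8 - 14) / 5.8949 = -1.0178.
        Two-sided p = 2*Phi(z) = 0.308760.
Step 6: alpha = 0.05. fail to reject H0.

W+ = 20, W- = 8, W = min = 8, p = 0.308760, fail to reject H0.


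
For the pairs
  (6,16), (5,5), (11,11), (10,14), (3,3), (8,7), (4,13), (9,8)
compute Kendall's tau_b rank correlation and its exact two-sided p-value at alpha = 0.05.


Step 1: Enumerate the 28 unordered pairs (i,j) with i<j and classify each by sign(x_j-x_i) * sign(y_j-y_i).
  (1,2):dx=-1,dy=-11->C; (1,3):dx=+5,dy=-5->D; (1,4):dx=+4,dy=-2->D; (1,5):dx=-3,dy=-13->C
  (1,6):dx=+2,dy=-9->D; (1,7):dx=-2,dy=-3->C; (1,8):dx=+3,dy=-8->D; (2,3):dx=+6,dy=+6->C
  (2,4):dx=+5,dy=+9->C; (2,5):dx=-2,dy=-2->C; (2,6):dx=+3,dy=+2->C; (2,7):dx=-1,dy=+8->D
  (2,8):dx=+4,dy=+3->C; (3,4):dx=-1,dy=+3->D; (3,5):dx=-8,dy=-8->C; (3,6):dx=-3,dy=-4->C
  (3,7):dx=-7,dy=+2->D; (3,8):dx=-2,dy=-3->C; (4,5):dx=-7,dy=-11->C; (4,6):dx=-2,dy=-7->C
  (4,7):dx=-6,dy=-1->C; (4,8):dx=-1,dy=-6->C; (5,6):dx=+5,dy=+4->C; (5,7):dx=+1,dy=+10->C
  (5,8):dx=+6,dy=+5->C; (6,7):dx=-4,dy=+6->D; (6,8):dx=+1,dy=+1->C; (7,8):dx=+5,dy=-5->D
Step 2: C = 19, D = 9, total pairs = 28.
Step 3: tau = (C - D)/(n(n-1)/2) = (19 - 9)/28 = 0.357143.
Step 4: Exact two-sided p-value (enumerate n! = 40320 permutations of y under H0): p = 0.275099.
Step 5: alpha = 0.05. fail to reject H0.

tau_b = 0.3571 (C=19, D=9), p = 0.275099, fail to reject H0.


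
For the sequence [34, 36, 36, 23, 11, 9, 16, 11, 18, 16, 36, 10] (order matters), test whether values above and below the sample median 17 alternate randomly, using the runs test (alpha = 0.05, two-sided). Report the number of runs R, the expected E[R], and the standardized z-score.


Step 1: Compute median = 17; label A = above, B = below.
Labels in order: AAAABBBBABAB  (n_A = 6, n_B = 6)
Step 2: Count runs R = 6.
Step 3: Under H0 (random ordering), E[R] = 2*n_A*n_B/(n_A+n_B) + 1 = 2*6*6/12 + 1 = 7.0000.
        Var[R] = 2*n_A*n_B*(2*n_A*n_B - n_A - n_B) / ((n_A+n_B)^2 * (n_A+n_B-1)) = 4320/1584 = 2.7273.
        SD[R] = 1.6514.
Step 4: Continuity-corrected z = (R + 0.5 - E[R]) / SD[R] = (6 + 0.5 - 7.0000) / 1.6514 = -0.3028.
Step 5: Two-sided p-value via normal approximation = 2*(1 - Phi(|z|)) = 0.762069.
Step 6: alpha = 0.05. fail to reject H0.

R = 6, z = -0.3028, p = 0.762069, fail to reject H0.
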